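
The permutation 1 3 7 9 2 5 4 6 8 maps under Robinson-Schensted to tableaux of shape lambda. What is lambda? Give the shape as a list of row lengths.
[5, 3, 1]

Row-insert each entry into an empty tableau.

After inserting 1: P = [[1]].
After inserting 3: P = [[1, 3]].
After inserting 7: P = [[1, 3, 7]].
After inserting 9: P = [[1, 3, 7, 9]].
After inserting 2: P = [[1, 2, 7, 9], [3]].
After inserting 5: P = [[1, 2, 5, 9], [3, 7]].
After inserting 4: P = [[1, 2, 4, 9], [3, 5], [7]].
After inserting 6: P = [[1, 2, 4, 6], [3, 5, 9], [7]].
After inserting 8: P = [[1, 2, 4, 6, 8], [3, 5, 9], [7]].

The final insertion tableau P = [[1, 2, 4, 6, 8], [3, 5, 9], [7]] has shape [5, 3, 1].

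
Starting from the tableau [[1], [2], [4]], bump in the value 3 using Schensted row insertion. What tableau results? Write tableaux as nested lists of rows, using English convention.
[[1, 3], [2], [4]]

3 is larger than every entry of row 1, so it is appended to row 1. The new tableau is [[1, 3], [2], [4]].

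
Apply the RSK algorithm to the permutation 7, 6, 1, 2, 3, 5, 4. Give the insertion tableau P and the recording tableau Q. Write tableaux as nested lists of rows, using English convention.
Insert each entry of the permutation into P by Schensted row insertion, recording in Q the position of each new cell.

Insert 7: appended to row 1. P = [[7]].
Insert 6: 6 bumps 7 from row 1; 7 starts row 2. P = [[6], [7]].
Insert 1: 1 bumps 6 from row 1; 6 bumps 7 from row 2; 7 starts row 3. P = [[1], [6], [7]].
Insert 2: appended to row 1. P = [[1, 2], [6], [7]].
Insert 3: appended to row 1. P = [[1, 2, 3], [6], [7]].
Insert 5: appended to row 1. P = [[1, 2, 3, 5], [6], [7]].
Insert 4: 4 bumps 5 from row 1; 5 bumps 6 from row 2; 6 bumps 7 from row 3; 7 starts row 4. P = [[1, 2, 3, 4], [5], [6], [7]].

So P = [[1, 2, 3, 4], [5], [6], [7]], Q = [[1, 4, 5, 6], [2], [3], [7]].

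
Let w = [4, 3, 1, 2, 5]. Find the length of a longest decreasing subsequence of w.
3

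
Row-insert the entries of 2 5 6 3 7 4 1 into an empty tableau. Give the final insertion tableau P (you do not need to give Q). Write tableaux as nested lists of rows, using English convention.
P = [[1, 3, 4, 7], [2, 6], [5]]

Insert 2: appended to row 1. P = [[2]].
Insert 5: appended to row 1. P = [[2, 5]].
Insert 6: appended to row 1. P = [[2, 5, 6]].
Insert 3: 3 bumps 5 from row 1; 5 starts row 2. P = [[2, 3, 6], [5]].
Insert 7: appended to row 1. P = [[2, 3, 6, 7], [5]].
Insert 4: 4 bumps 6 from row 1; 6 appends to row 2. P = [[2, 3, 4, 7], [5, 6]].
Insert 1: 1 bumps 2 from row 1; 2 bumps 5 from row 2; 5 starts row 3. P = [[1, 3, 4, 7], [2, 6], [5]].

So P = [[1, 3, 4, 7], [2, 6], [5]].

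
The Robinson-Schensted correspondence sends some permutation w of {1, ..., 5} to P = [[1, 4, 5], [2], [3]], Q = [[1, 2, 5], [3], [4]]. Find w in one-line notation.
3 4 2 1 5

Reverse the RSK construction: for i from n down to 1, find the cell of Q containing i, remove the entry at that cell from P, and reverse-bump it up through P; the value ejected from row 1 is w(i).

Step i=5: Q has 5 at row 1, column 3; remove that cell from P, ejecting 5. So w(5) = 5. P is now [[1, 4], [2], [3]].
Step i=4: Q has 4 at row 3, column 1; remove 3 from row 3 of P and reverse-bump: 3 enters row 2 and ejects 2; 2 enters row 1 and ejects 1. So w(4) = 1. P is now [[2, 4], [3]].
Step i=3: Q has 3 at row 2, column 1; remove 3 from row 2 of P and reverse-bump: 3 enters row 1 and ejects 2. So w(3) = 2. P is now [[3, 4]].
Step i=2: Q has 2 at row 1, column 2; remove that cell from P, ejecting 4. So w(2) = 4. P is now [[3]].
Step i=1: Q has 1 at row 1, column 1; remove that cell from P, ejecting 3. So w(1) = 3. P is now [].

So w = 3 4 2 1 5.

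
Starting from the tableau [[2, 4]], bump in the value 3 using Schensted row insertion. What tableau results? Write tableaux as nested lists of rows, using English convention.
[[2, 3], [4]]

In row 1, 3 replaces 4 (the leftmost entry greater than 3); 4 is bumped to row 2. 4 starts a new row 2. The new tableau is [[2, 3], [4]].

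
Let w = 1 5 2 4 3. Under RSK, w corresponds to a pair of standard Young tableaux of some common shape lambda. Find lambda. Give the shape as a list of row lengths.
RSK row insertion gives P = [[1, 2, 3], [4], [5]], which has shape [3, 1, 1].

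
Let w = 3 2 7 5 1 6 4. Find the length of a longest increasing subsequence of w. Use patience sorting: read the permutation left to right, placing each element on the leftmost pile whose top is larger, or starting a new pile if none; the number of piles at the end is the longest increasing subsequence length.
3: new pile. tops = [3]
2: onto pile 1 (replacing 3). tops = [2]
7: new pile. tops = [2, 7]
5: onto pile 2 (replacing 7). tops = [2, 5]
1: onto pile 1 (replacing 2). tops = [1, 5]
6: new pile. tops = [1, 5, 6]
4: onto pile 2 (replacing 5). tops = [1, 4, 6]

3 piles, so the longest increasing subsequence has length 3.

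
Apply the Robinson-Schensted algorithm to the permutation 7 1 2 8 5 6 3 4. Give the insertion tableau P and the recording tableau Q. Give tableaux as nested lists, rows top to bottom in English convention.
Insert each entry of the permutation into P by Schensted row insertion, recording in Q the position of each new cell.

Insert 7: appended to row 1. P = [[7]].
Insert 1: 1 bumps 7 from row 1; 7 starts row 2. P = [[1], [7]].
Insert 2: appended to row 1. P = [[1, 2], [7]].
Insert 8: appended to row 1. P = [[1, 2, 8], [7]].
Insert 5: 5 bumps 8 from row 1; 8 appends to row 2. P = [[1, 2, 5], [7, 8]].
Insert 6: appended to row 1. P = [[1, 2, 5, 6], [7, 8]].
Insert 3: 3 bumps 5 from row 1; 5 bumps 7 from row 2; 7 starts row 3. P = [[1, 2, 3, 6], [5, 8], [7]].
Insert 4: 4 bumps 6 from row 1; 6 bumps 8 from row 2; 8 appends to row 3. P = [[1, 2, 3, 4], [5, 6], [7, 8]].

So P = [[1, 2, 3, 4], [5, 6], [7, 8]], Q = [[1, 3, 4, 6], [2, 5], [7, 8]].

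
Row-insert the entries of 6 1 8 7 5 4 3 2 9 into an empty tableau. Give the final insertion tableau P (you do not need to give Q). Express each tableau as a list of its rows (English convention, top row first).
Insert 6: appended to row 1. P = [[6]].
Insert 1: 1 bumps 6 from row 1; 6 starts row 2. P = [[1], [6]].
Insert 8: appended to row 1. P = [[1, 8], [6]].
Insert 7: 7 bumps 8 from row 1; 8 appends to row 2. P = [[1, 7], [6, 8]].
Insert 5: 5 bumps 7 from row 1; 7 bumps 8 from row 2; 8 starts row 3. P = [[1, 5], [6, 7], [8]].
Insert 4: 4 bumps 5 from row 1; 5 bumps 6 from row 2; 6 bumps 8 from row 3; 8 starts row 4. P = [[1, 4], [5, 7], [6], [8]].
Insert 3: 3 bumps 4 from row 1; 4 bumps 5 from row 2; 5 bumps 6 from row 3; 6 bumps 8 from row 4; 8 starts row 5. P = [[1, 3], [4, 7], [5], [6], [8]].
Insert 2: 2 bumps 3 from row 1; 3 bumps 4 from row 2; 4 bumps 5 from row 3; 5 bumps 6 from row 4; 6 bumps 8 from row 5; 8 starts row 6. P = [[1, 2], [3, 7], [4], [5], [6], [8]].
Insert 9: appended to row 1. P = [[1, 2, 9], [3, 7], [4], [5], [6], [8]].

So P = [[1, 2, 9], [3, 7], [4], [5], [6], [8]].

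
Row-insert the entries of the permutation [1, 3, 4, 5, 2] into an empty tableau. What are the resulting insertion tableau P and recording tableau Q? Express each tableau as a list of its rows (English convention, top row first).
Insert each entry of the permutation into P by Schensted row insertion, recording in Q the position of each new cell.

Insert 1: appended to row 1. P = [[1]].
Insert 3: appended to row 1. P = [[1, 3]].
Insert 4: appended to row 1. P = [[1, 3, 4]].
Insert 5: appended to row 1. P = [[1, 3, 4, 5]].
Insert 2: 2 bumps 3 from row 1; 3 starts row 2. P = [[1, 2, 4, 5], [3]].

So P = [[1, 2, 4, 5], [3]], Q = [[1, 2, 3, 4], [5]].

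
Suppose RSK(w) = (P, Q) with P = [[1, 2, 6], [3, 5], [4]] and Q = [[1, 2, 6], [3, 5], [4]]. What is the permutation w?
4 5 3 1 2 6

Reverse the RSK construction: for i from n down to 1, find the cell of Q containing i, remove the entry at that cell from P, and reverse-bump it up through P; the value ejected from row 1 is w(i).

Step i=6: Q has 6 at row 1, column 3; remove that cell from P, ejecting 6. So w(6) = 6. P is now [[1, 2], [3, 5], [4]].
Step i=5: Q has 5 at row 2, column 2; remove 5 from row 2 of P and reverse-bump: 5 enters row 1 and ejects 2. So w(5) = 2. P is now [[1, 5], [3], [4]].
Step i=4: Q has 4 at row 3, column 1; remove 4 from row 3 of P and reverse-bump: 4 enters row 2 and ejects 3; 3 enters row 1 and ejects 1. So w(4) = 1. P is now [[3, 5], [4]].
Step i=3: Q has 3 at row 2, column 1; remove 4 from row 2 of P and reverse-bump: 4 enters row 1 and ejects 3. So w(3) = 3. P is now [[4, 5]].
Step i=2: Q has 2 at row 1, column 2; remove that cell from P, ejecting 5. So w(2) = 5. P is now [[4]].
Step i=1: Q has 1 at row 1, column 1; remove that cell from P, ejecting 4. So w(1) = 4. P is now [].

So w = 4 5 3 1 2 6.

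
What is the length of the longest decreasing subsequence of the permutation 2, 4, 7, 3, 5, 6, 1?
3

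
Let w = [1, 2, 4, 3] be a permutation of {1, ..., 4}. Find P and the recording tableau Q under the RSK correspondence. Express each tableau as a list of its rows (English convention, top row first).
P = [[1, 2, 3], [4]], Q = [[1, 2, 3], [4]]

Insert each entry of the permutation into P by Schensted row insertion, recording in Q the position of each new cell.

Insert 1: appended to row 1. P = [[1]].
Insert 2: appended to row 1. P = [[1, 2]].
Insert 4: appended to row 1. P = [[1, 2, 4]].
Insert 3: 3 bumps 4 from row 1; 4 starts row 2. P = [[1, 2, 3], [4]].

So P = [[1, 2, 3], [4]], Q = [[1, 2, 3], [4]].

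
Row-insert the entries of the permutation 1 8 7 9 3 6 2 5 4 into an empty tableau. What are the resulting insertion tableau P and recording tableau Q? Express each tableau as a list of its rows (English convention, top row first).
Insert each entry of the permutation into P by Schensted row insertion, recording in Q the position of each new cell.

Insert 1: appended to row 1. P = [[1]].
Insert 8: appended to row 1. P = [[1, 8]].
Insert 7: 7 bumps 8 from row 1; 8 starts row 2. P = [[1, 7], [8]].
Insert 9: appended to row 1. P = [[1, 7, 9], [8]].
Insert 3: 3 bumps 7 from row 1; 7 bumps 8 from row 2; 8 starts row 3. P = [[1, 3, 9], [7], [8]].
Insert 6: 6 bumps 9 from row 1; 9 appends to row 2. P = [[1, 3, 6], [7, 9], [8]].
Insert 2: 2 bumps 3 from row 1; 3 bumps 7 from row 2; 7 bumps 8 from row 3; 8 starts row 4. P = [[1, 2, 6], [3, 9], [7], [8]].
Insert 5: 5 bumps 6 from row 1; 6 bumps 9 from row 2; 9 appends to row 3. P = [[1, 2, 5], [3, 6], [7, 9], [8]].
Insert 4: 4 bumps 5 from row 1; 5 bumps 6 from row 2; 6 bumps 7 from row 3; 7 bumps 8 from row 4; 8 starts row 5. P = [[1, 2, 4], [3, 5], [6, 9], [7], [8]].

So P = [[1, 2, 4], [3, 5], [6, 9], [7], [8]], Q = [[1, 2, 4], [3, 6], [5, 8], [7], [9]].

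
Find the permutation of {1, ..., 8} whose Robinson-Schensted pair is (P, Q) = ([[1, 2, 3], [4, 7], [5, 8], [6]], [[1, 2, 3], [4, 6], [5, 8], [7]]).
Reverse the RSK construction: for i from n down to 1, find the cell of Q containing i, remove the entry at that cell from P, and reverse-bump it up through P; the value ejected from row 1 is w(i).

Step i=8: Q has 8 at row 3, column 2; remove 8 from row 3 of P and reverse-bump: 8 enters row 2 and ejects 7; 7 enters row 1 and ejects 3. So w(8) = 3. P is now [[1, 2, 7], [4, 8], [5], [6]].
Step i=7: Q has 7 at row 4, column 1; remove 6 from row 4 of P and reverse-bump: 6 enters row 3 and ejects 5; 5 enters row 2 and ejects 4; 4 enters row 1 and ejects 2. So w(7) = 2. P is now [[1, 4, 7], [5, 8], [6]].
Step i=6: Q has 6 at row 2, column 2; remove 8 from row 2 of P and reverse-bump: 8 enters row 1 and ejects 7. So w(6) = 7. P is now [[1, 4, 8], [5], [6]].
Step i=5: Q has 5 at row 3, column 1; remove 6 from row 3 of P and reverse-bump: 6 enters row 2 and ejects 5; 5 enters row 1 and ejects 4. So w(5) = 4. P is now [[1, 5, 8], [6]].
Step i=4: Q has 4 at row 2, column 1; remove 6 from row 2 of P and reverse-bump: 6 enters row 1 and ejects 5. So w(4) = 5. P is now [[1, 6, 8]].
Step i=3: Q has 3 at row 1, column 3; remove that cell from P, ejecting 8. So w(3) = 8. P is now [[1, 6]].
Step i=2: Q has 2 at row 1, column 2; remove that cell from P, ejecting 6. So w(2) = 6. P is now [[1]].
Step i=1: Q has 1 at row 1, column 1; remove that cell from P, ejecting 1. So w(1) = 1. P is now [].

So w = 1 6 8 5 4 7 2 3.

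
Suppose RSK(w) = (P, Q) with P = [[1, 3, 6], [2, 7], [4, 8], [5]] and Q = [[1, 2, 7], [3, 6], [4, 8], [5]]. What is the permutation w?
Reverse RSK: for i = n, n-1, ..., 1, locate i in Q, remove the corresponding corner cell from P, and reverse-bump its entry up through P; the value ejected from row 1 is w(i).

So w = 5 8 4 2 1 3 7 6.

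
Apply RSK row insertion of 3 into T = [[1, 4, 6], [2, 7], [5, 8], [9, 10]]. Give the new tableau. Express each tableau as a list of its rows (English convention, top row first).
In row 1, 3 replaces 4 (the leftmost entry greater than 3); 4 is bumped to row 2. In row 2, 4 replaces 7 (the leftmost entry greater than 4); 7 is bumped to row 3. In row 3, 7 replaces 8 (the leftmost entry greater than 7); 8 is bumped to row 4. In row 4, 8 replaces 9 (the leftmost entry greater than 8); 9 is bumped to row 5. 9 starts a new row 5. The new tableau is [[1, 3, 6], [2, 4], [5, 7], [8, 10], [9]].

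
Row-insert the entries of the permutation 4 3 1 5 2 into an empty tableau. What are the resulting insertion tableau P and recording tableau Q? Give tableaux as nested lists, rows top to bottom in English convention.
P = [[1, 2], [3, 5], [4]], Q = [[1, 4], [2, 5], [3]]

Insert each entry of the permutation into P by Schensted row insertion, recording in Q the position of each new cell.

Insert 4: appended to row 1. P = [[4]], Q = [[1]].
Insert 3: 3 bumps 4 from row 1; 4 starts row 2. P = [[3], [4]], Q = [[1], [2]].
Insert 1: 1 bumps 3 from row 1; 3 bumps 4 from row 2; 4 starts row 3. P = [[1], [3], [4]], Q = [[1], [2], [3]].
Insert 5: appended to row 1. P = [[1, 5], [3], [4]], Q = [[1, 4], [2], [3]].
Insert 2: 2 bumps 5 from row 1; 5 appends to row 2. P = [[1, 2], [3, 5], [4]], Q = [[1, 4], [2, 5], [3]].

So P = [[1, 2], [3, 5], [4]], Q = [[1, 4], [2, 5], [3]].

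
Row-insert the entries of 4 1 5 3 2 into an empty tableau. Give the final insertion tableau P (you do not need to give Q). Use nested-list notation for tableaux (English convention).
P = [[1, 2], [3, 5], [4]]

Insert 4: appended to row 1. P = [[4]].
Insert 1: 1 bumps 4 from row 1; 4 starts row 2. P = [[1], [4]].
Insert 5: appended to row 1. P = [[1, 5], [4]].
Insert 3: 3 bumps 5 from row 1; 5 appends to row 2. P = [[1, 3], [4, 5]].
Insert 2: 2 bumps 3 from row 1; 3 bumps 4 from row 2; 4 starts row 3. P = [[1, 2], [3, 5], [4]].

So P = [[1, 2], [3, 5], [4]].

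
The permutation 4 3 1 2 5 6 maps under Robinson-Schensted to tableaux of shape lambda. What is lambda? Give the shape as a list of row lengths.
Row-insert each entry into an empty tableau.

After inserting 4: P = [[4]].
After inserting 3: P = [[3], [4]].
After inserting 1: P = [[1], [3], [4]].
After inserting 2: P = [[1, 2], [3], [4]].
After inserting 5: P = [[1, 2, 5], [3], [4]].
After inserting 6: P = [[1, 2, 5, 6], [3], [4]].

The final insertion tableau P = [[1, 2, 5, 6], [3], [4]] has shape [4, 1, 1].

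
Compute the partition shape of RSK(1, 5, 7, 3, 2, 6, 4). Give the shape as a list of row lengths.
[3, 2, 2]

Row-insert each entry into an empty tableau.

After inserting 1: P = [[1]].
After inserting 5: P = [[1, 5]].
After inserting 7: P = [[1, 5, 7]].
After inserting 3: P = [[1, 3, 7], [5]].
After inserting 2: P = [[1, 2, 7], [3], [5]].
After inserting 6: P = [[1, 2, 6], [3, 7], [5]].
After inserting 4: P = [[1, 2, 4], [3, 6], [5, 7]].

The final insertion tableau P = [[1, 2, 4], [3, 6], [5, 7]] has shape [3, 2, 2].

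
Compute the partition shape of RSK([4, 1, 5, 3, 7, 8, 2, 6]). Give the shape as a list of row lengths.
[4, 3, 1]

Row-insert each entry into an empty tableau.

After inserting 4: P = [[4]].
After inserting 1: P = [[1], [4]].
After inserting 5: P = [[1, 5], [4]].
After inserting 3: P = [[1, 3], [4, 5]].
After inserting 7: P = [[1, 3, 7], [4, 5]].
After inserting 8: P = [[1, 3, 7, 8], [4, 5]].
After inserting 2: P = [[1, 2, 7, 8], [3, 5], [4]].
After inserting 6: P = [[1, 2, 6, 8], [3, 5, 7], [4]].

The final insertion tableau P = [[1, 2, 6, 8], [3, 5, 7], [4]] has shape [4, 3, 1].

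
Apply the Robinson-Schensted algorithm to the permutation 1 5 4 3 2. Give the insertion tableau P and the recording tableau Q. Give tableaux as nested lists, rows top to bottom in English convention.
Insert each entry of the permutation into P by Schensted row insertion, recording in Q the position of each new cell.

Insert 1: appended to row 1. P = [[1]], Q = [[1]].
Insert 5: appended to row 1. P = [[1, 5]], Q = [[1, 2]].
Insert 4: 4 bumps 5 from row 1; 5 starts row 2. P = [[1, 4], [5]], Q = [[1, 2], [3]].
Insert 3: 3 bumps 4 from row 1; 4 bumps 5 from row 2; 5 starts row 3. P = [[1, 3], [4], [5]], Q = [[1, 2], [3], [4]].
Insert 2: 2 bumps 3 from row 1; 3 bumps 4 from row 2; 4 bumps 5 from row 3; 5 starts row 4. P = [[1, 2], [3], [4], [5]], Q = [[1, 2], [3], [4], [5]].

So P = [[1, 2], [3], [4], [5]], Q = [[1, 2], [3], [4], [5]].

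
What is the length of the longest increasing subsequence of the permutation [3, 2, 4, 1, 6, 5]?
3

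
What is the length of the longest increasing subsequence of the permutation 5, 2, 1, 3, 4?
3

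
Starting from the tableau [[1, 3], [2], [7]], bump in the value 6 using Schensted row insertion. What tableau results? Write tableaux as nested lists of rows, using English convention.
[[1, 3, 6], [2], [7]]

6 is larger than every entry of row 1, so it is appended to row 1. The new tableau is [[1, 3, 6], [2], [7]].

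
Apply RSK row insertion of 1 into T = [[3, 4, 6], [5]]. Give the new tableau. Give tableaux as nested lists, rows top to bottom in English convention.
[[1, 4, 6], [3], [5]]

In row 1, 1 replaces 3 (the leftmost entry greater than 1); 3 is bumped to row 2. In row 2, 3 replaces 5 (the leftmost entry greater than 3); 5 is bumped to row 3. 5 starts a new row 3. The new tableau is [[1, 4, 6], [3], [5]].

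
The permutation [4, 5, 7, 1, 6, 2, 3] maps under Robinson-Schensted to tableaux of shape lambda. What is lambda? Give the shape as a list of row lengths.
Row-insert each entry into an empty tableau.

After inserting 4: P = [[4]].
After inserting 5: P = [[4, 5]].
After inserting 7: P = [[4, 5, 7]].
After inserting 1: P = [[1, 5, 7], [4]].
After inserting 6: P = [[1, 5, 6], [4, 7]].
After inserting 2: P = [[1, 2, 6], [4, 5], [7]].
After inserting 3: P = [[1, 2, 3], [4, 5, 6], [7]].

The final insertion tableau P = [[1, 2, 3], [4, 5, 6], [7]] has shape [3, 3, 1].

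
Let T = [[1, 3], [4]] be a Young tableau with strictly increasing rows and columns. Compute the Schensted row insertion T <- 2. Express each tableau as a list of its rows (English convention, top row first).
[[1, 2], [3], [4]]

In row 1, 2 replaces 3 (the leftmost entry greater than 2); 3 is bumped to row 2. In row 2, 3 replaces 4 (the leftmost entry greater than 3); 4 is bumped to row 3. 4 starts a new row 3. The new tableau is [[1, 2], [3], [4]].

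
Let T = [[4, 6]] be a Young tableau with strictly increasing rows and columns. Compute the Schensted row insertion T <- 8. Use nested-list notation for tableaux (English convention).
[[4, 6, 8]]

8 is larger than every entry of row 1, so it is appended to row 1. The new tableau is [[4, 6, 8]].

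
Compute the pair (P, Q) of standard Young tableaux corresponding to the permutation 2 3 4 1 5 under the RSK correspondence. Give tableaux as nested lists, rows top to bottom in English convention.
P = [[1, 3, 4, 5], [2]], Q = [[1, 2, 3, 5], [4]]

Insert each entry of the permutation into P by Schensted row insertion, recording in Q the position of each new cell.

Insert 2: appended to row 1. P = [[2]].
Insert 3: appended to row 1. P = [[2, 3]].
Insert 4: appended to row 1. P = [[2, 3, 4]].
Insert 1: 1 bumps 2 from row 1; 2 starts row 2. P = [[1, 3, 4], [2]].
Insert 5: appended to row 1. P = [[1, 3, 4, 5], [2]].

So P = [[1, 3, 4, 5], [2]], Q = [[1, 2, 3, 5], [4]].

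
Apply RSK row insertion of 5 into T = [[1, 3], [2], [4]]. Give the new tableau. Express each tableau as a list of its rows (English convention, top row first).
[[1, 3, 5], [2], [4]]

5 is larger than every entry of row 1, so it is appended to row 1. The new tableau is [[1, 3, 5], [2], [4]].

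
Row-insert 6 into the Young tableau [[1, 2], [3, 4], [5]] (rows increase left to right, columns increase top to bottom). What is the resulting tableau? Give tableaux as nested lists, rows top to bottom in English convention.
6 is larger than every entry of row 1, so it is appended to row 1. The new tableau is [[1, 2, 6], [3, 4], [5]].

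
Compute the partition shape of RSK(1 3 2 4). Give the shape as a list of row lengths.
Row-insert each entry into an empty tableau.

After inserting 1: P = [[1]].
After inserting 3: P = [[1, 3]].
After inserting 2: P = [[1, 2], [3]].
After inserting 4: P = [[1, 2, 4], [3]].

The final insertion tableau P = [[1, 2, 4], [3]] has shape [3, 1].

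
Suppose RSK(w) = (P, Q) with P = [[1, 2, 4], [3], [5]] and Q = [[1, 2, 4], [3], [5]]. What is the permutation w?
1 5 3 4 2

Reverse the RSK construction: for i from n down to 1, find the cell of Q containing i, remove the entry at that cell from P, and reverse-bump it up through P; the value ejected from row 1 is w(i).

Step i=5: Q has 5 at row 3, column 1; remove 5 from row 3 of P and reverse-bump: 5 enters row 2 and ejects 3; 3 enters row 1 and ejects 2. So w(5) = 2. P is now [[1, 3, 4], [5]].
Step i=4: Q has 4 at row 1, column 3; remove that cell from P, ejecting 4. So w(4) = 4. P is now [[1, 3], [5]].
Step i=3: Q has 3 at row 2, column 1; remove 5 from row 2 of P and reverse-bump: 5 enters row 1 and ejects 3. So w(3) = 3. P is now [[1, 5]].
Step i=2: Q has 2 at row 1, column 2; remove that cell from P, ejecting 5. So w(2) = 5. P is now [[1]].
Step i=1: Q has 1 at row 1, column 1; remove that cell from P, ejecting 1. So w(1) = 1. P is now [].

So w = 1 5 3 4 2.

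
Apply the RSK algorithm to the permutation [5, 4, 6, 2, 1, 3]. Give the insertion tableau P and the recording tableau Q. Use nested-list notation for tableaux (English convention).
P = [[1, 3], [2, 6], [4], [5]], Q = [[1, 3], [2, 6], [4], [5]]

Insert each entry of the permutation into P by Schensted row insertion, recording in Q the position of each new cell.

Insert 5: appended to row 1. P = [[5]].
Insert 4: 4 bumps 5 from row 1; 5 starts row 2. P = [[4], [5]].
Insert 6: appended to row 1. P = [[4, 6], [5]].
Insert 2: 2 bumps 4 from row 1; 4 bumps 5 from row 2; 5 starts row 3. P = [[2, 6], [4], [5]].
Insert 1: 1 bumps 2 from row 1; 2 bumps 4 from row 2; 4 bumps 5 from row 3; 5 starts row 4. P = [[1, 6], [2], [4], [5]].
Insert 3: 3 bumps 6 from row 1; 6 appends to row 2. P = [[1, 3], [2, 6], [4], [5]].

So P = [[1, 3], [2, 6], [4], [5]], Q = [[1, 3], [2, 6], [4], [5]].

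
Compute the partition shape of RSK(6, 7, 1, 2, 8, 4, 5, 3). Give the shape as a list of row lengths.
[4, 3, 1]

RSK row insertion gives P = [[1, 2, 3, 5], [4, 7, 8], [6]], which has shape [4, 3, 1].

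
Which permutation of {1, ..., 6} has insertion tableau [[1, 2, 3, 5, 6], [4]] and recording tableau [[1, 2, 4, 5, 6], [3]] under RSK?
1 4 2 3 5 6

Reverse the RSK construction: for i from n down to 1, find the cell of Q containing i, remove the entry at that cell from P, and reverse-bump it up through P; the value ejected from row 1 is w(i).

Step i=6: Q has 6 at row 1, column 5; remove that cell from P, ejecting 6. So w(6) = 6. P is now [[1, 2, 3, 5], [4]].
Step i=5: Q has 5 at row 1, column 4; remove that cell from P, ejecting 5. So w(5) = 5. P is now [[1, 2, 3], [4]].
Step i=4: Q has 4 at row 1, column 3; remove that cell from P, ejecting 3. So w(4) = 3. P is now [[1, 2], [4]].
Step i=3: Q has 3 at row 2, column 1; remove 4 from row 2 of P and reverse-bump: 4 enters row 1 and ejects 2. So w(3) = 2. P is now [[1, 4]].
Step i=2: Q has 2 at row 1, column 2; remove that cell from P, ejecting 4. So w(2) = 4. P is now [[1]].
Step i=1: Q has 1 at row 1, column 1; remove that cell from P, ejecting 1. So w(1) = 1. P is now [].

So w = 1 4 2 3 5 6.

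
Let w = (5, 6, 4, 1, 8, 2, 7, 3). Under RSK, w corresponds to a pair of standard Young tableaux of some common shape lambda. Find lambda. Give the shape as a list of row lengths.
[3, 3, 2]

Row-insert each entry into an empty tableau.

After inserting 5: P = [[5]].
After inserting 6: P = [[5, 6]].
After inserting 4: P = [[4, 6], [5]].
After inserting 1: P = [[1, 6], [4], [5]].
After inserting 8: P = [[1, 6, 8], [4], [5]].
After inserting 2: P = [[1, 2, 8], [4, 6], [5]].
After inserting 7: P = [[1, 2, 7], [4, 6, 8], [5]].
After inserting 3: P = [[1, 2, 3], [4, 6, 7], [5, 8]].

The final insertion tableau P = [[1, 2, 3], [4, 6, 7], [5, 8]] has shape [3, 3, 2].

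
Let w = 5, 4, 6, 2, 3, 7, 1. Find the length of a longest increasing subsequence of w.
3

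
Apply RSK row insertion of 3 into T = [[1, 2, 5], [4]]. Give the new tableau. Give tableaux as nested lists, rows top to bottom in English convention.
[[1, 2, 3], [4, 5]]

In row 1, 3 replaces 5 (the leftmost entry greater than 3); 5 is bumped to row 2. 5 is appended to row 2. The new tableau is [[1, 2, 3], [4, 5]].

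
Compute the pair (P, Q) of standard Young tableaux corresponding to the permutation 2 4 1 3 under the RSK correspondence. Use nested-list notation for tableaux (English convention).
P = [[1, 3], [2, 4]], Q = [[1, 2], [3, 4]]

Insert each entry of the permutation into P by Schensted row insertion, recording in Q the position of each new cell.

Insert 2: appended to row 1. P = [[2]].
Insert 4: appended to row 1. P = [[2, 4]].
Insert 1: 1 bumps 2 from row 1; 2 starts row 2. P = [[1, 4], [2]].
Insert 3: 3 bumps 4 from row 1; 4 appends to row 2. P = [[1, 3], [2, 4]].

So P = [[1, 3], [2, 4]], Q = [[1, 2], [3, 4]].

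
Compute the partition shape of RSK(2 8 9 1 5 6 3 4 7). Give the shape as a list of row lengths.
[4, 3, 2]

Row-insert each entry into an empty tableau.

After inserting 2: P = [[2]].
After inserting 8: P = [[2, 8]].
After inserting 9: P = [[2, 8, 9]].
After inserting 1: P = [[1, 8, 9], [2]].
After inserting 5: P = [[1, 5, 9], [2, 8]].
After inserting 6: P = [[1, 5, 6], [2, 8, 9]].
After inserting 3: P = [[1, 3, 6], [2, 5, 9], [8]].
After inserting 4: P = [[1, 3, 4], [2, 5, 6], [8, 9]].
After inserting 7: P = [[1, 3, 4, 7], [2, 5, 6], [8, 9]].

The final insertion tableau P = [[1, 3, 4, 7], [2, 5, 6], [8, 9]] has shape [4, 3, 2].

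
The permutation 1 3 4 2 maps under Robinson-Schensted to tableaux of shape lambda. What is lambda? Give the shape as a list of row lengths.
Row-insert each entry into an empty tableau.

After inserting 1: P = [[1]].
After inserting 3: P = [[1, 3]].
After inserting 4: P = [[1, 3, 4]].
After inserting 2: P = [[1, 2, 4], [3]].

The final insertion tableau P = [[1, 2, 4], [3]] has shape [3, 1].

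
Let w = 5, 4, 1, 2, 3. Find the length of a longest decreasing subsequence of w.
3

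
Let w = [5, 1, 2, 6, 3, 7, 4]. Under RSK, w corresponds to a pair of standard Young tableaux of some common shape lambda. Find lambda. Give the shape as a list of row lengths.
[4, 3]

Row-insert each entry into an empty tableau.

After inserting 5: P = [[5]].
After inserting 1: P = [[1], [5]].
After inserting 2: P = [[1, 2], [5]].
After inserting 6: P = [[1, 2, 6], [5]].
After inserting 3: P = [[1, 2, 3], [5, 6]].
After inserting 7: P = [[1, 2, 3, 7], [5, 6]].
After inserting 4: P = [[1, 2, 3, 4], [5, 6, 7]].

The final insertion tableau P = [[1, 2, 3, 4], [5, 6, 7]] has shape [4, 3].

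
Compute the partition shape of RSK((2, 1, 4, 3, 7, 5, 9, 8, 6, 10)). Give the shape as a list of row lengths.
RSK row insertion gives P = [[1, 3, 5, 6, 10], [2, 4, 7, 8], [9]], which has shape [5, 4, 1].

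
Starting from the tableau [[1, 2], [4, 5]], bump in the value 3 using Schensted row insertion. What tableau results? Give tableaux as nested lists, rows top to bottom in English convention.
3 is larger than every entry of row 1, so it is appended to row 1. The new tableau is [[1, 2, 3], [4, 5]].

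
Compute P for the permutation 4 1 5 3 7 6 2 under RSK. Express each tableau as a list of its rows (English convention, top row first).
P = [[1, 2, 6], [3, 5, 7], [4]]

Insert 4: appended to row 1. P = [[4]].
Insert 1: 1 bumps 4 from row 1; 4 starts row 2. P = [[1], [4]].
Insert 5: appended to row 1. P = [[1, 5], [4]].
Insert 3: 3 bumps 5 from row 1; 5 appends to row 2. P = [[1, 3], [4, 5]].
Insert 7: appended to row 1. P = [[1, 3, 7], [4, 5]].
Insert 6: 6 bumps 7 from row 1; 7 appends to row 2. P = [[1, 3, 6], [4, 5, 7]].
Insert 2: 2 bumps 3 from row 1; 3 bumps 4 from row 2; 4 starts row 3. P = [[1, 2, 6], [3, 5, 7], [4]].

So P = [[1, 2, 6], [3, 5, 7], [4]].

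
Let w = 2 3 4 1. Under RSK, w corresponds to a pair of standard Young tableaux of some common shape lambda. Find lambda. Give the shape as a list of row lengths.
RSK row insertion gives P = [[1, 3, 4], [2]], which has shape [3, 1].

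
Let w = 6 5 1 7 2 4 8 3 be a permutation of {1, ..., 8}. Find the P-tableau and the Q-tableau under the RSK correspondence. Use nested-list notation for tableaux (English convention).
P = [[1, 2, 3, 8], [4, 7], [5], [6]], Q = [[1, 4, 6, 7], [2, 5], [3], [8]]

Insert each entry of the permutation into P by Schensted row insertion, recording in Q the position of each new cell.

Insert 6: appended to row 1. P = [[6]].
Insert 5: 5 bumps 6 from row 1; 6 starts row 2. P = [[5], [6]].
Insert 1: 1 bumps 5 from row 1; 5 bumps 6 from row 2; 6 starts row 3. P = [[1], [5], [6]].
Insert 7: appended to row 1. P = [[1, 7], [5], [6]].
Insert 2: 2 bumps 7 from row 1; 7 appends to row 2. P = [[1, 2], [5, 7], [6]].
Insert 4: appended to row 1. P = [[1, 2, 4], [5, 7], [6]].
Insert 8: appended to row 1. P = [[1, 2, 4, 8], [5, 7], [6]].
Insert 3: 3 bumps 4 from row 1; 4 bumps 5 from row 2; 5 bumps 6 from row 3; 6 starts row 4. P = [[1, 2, 3, 8], [4, 7], [5], [6]].

So P = [[1, 2, 3, 8], [4, 7], [5], [6]], Q = [[1, 4, 6, 7], [2, 5], [3], [8]].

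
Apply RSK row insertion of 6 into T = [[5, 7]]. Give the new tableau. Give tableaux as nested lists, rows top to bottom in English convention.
In row 1, 6 replaces 7 (the leftmost entry greater than 6); 7 is bumped to row 2. 7 starts a new row 2. The new tableau is [[5, 6], [7]].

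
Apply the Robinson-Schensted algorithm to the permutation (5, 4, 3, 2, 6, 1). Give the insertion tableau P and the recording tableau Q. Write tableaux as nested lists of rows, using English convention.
Insert each entry of the permutation into P by Schensted row insertion, recording in Q the position of each new cell.

Insert 5: appended to row 1. P = [[5]].
Insert 4: 4 bumps 5 from row 1; 5 starts row 2. P = [[4], [5]].
Insert 3: 3 bumps 4 from row 1; 4 bumps 5 from row 2; 5 starts row 3. P = [[3], [4], [5]].
Insert 2: 2 bumps 3 from row 1; 3 bumps 4 from row 2; 4 bumps 5 from row 3; 5 starts row 4. P = [[2], [3], [4], [5]].
Insert 6: appended to row 1. P = [[2, 6], [3], [4], [5]].
Insert 1: 1 bumps 2 from row 1; 2 bumps 3 from row 2; 3 bumps 4 from row 3; 4 bumps 5 from row 4; 5 starts row 5. P = [[1, 6], [2], [3], [4], [5]].

So P = [[1, 6], [2], [3], [4], [5]], Q = [[1, 5], [2], [3], [4], [6]].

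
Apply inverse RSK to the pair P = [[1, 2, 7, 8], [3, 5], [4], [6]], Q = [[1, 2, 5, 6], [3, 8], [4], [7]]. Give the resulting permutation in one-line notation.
Reverse the RSK construction: for i from n down to 1, find the cell of Q containing i, remove the entry at that cell from P, and reverse-bump it up through P; the value ejected from row 1 is w(i).

Step i=8: Q has 8 at row 2, column 2; remove 5 from row 2 of P and reverse-bump: 5 enters row 1 and ejects 2. So w(8) = 2. P is now [[1, 5, 7, 8], [3], [4], [6]].
Step i=7: Q has 7 at row 4, column 1; remove 6 from row 4 of P and reverse-bump: 6 enters row 3 and ejects 4; 4 enters row 2 and ejects 3; 3 enters row 1 and ejects 1. So w(7) = 1. P is now [[3, 5, 7, 8], [4], [6]].
Step i=6: Q has 6 at row 1, column 4; remove that cell from P, ejecting 8. So w(6) = 8. P is now [[3, 5, 7], [4], [6]].
Step i=5: Q has 5 at row 1, column 3; remove that cell from P, ejecting 7. So w(5) = 7. P is now [[3, 5], [4], [6]].
Step i=4: Q has 4 at row 3, column 1; remove 6 from row 3 of P and reverse-bump: 6 enters row 2 and ejects 4; 4 enters row 1 and ejects 3. So w(4) = 3. P is now [[4, 5], [6]].
Step i=3: Q has 3 at row 2, column 1; remove 6 from row 2 of P and reverse-bump: 6 enters row 1 and ejects 5. So w(3) = 5. P is now [[4, 6]].
Step i=2: Q has 2 at row 1, column 2; remove that cell from P, ejecting 6. So w(2) = 6. P is now [[4]].
Step i=1: Q has 1 at row 1, column 1; remove that cell from P, ejecting 4. So w(1) = 4. P is now [].

So w = 4 6 5 3 7 8 1 2.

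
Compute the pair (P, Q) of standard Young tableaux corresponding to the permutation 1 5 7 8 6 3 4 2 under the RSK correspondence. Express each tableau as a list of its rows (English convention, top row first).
Insert each entry of the permutation into P by Schensted row insertion, recording in Q the position of each new cell.

Insert 1: appended to row 1. P = [[1]], Q = [[1]].
Insert 5: appended to row 1. P = [[1, 5]], Q = [[1, 2]].
Insert 7: appended to row 1. P = [[1, 5, 7]], Q = [[1, 2, 3]].
Insert 8: appended to row 1. P = [[1, 5, 7, 8]], Q = [[1, 2, 3, 4]].
Insert 6: 6 bumps 7 from row 1; 7 starts row 2. P = [[1, 5, 6, 8], [7]], Q = [[1, 2, 3, 4], [5]].
Insert 3: 3 bumps 5 from row 1; 5 bumps 7 from row 2; 7 starts row 3. P = [[1, 3, 6, 8], [5], [7]], Q = [[1, 2, 3, 4], [5], [6]].
Insert 4: 4 bumps 6 from row 1; 6 appends to row 2. P = [[1, 3, 4, 8], [5, 6], [7]], Q = [[1, 2, 3, 4], [5, 7], [6]].
Insert 2: 2 bumps 3 from row 1; 3 bumps 5 from row 2; 5 bumps 7 from row 3; 7 starts row 4. P = [[1, 2, 4, 8], [3, 6], [5], [7]], Q = [[1, 2, 3, 4], [5, 7], [6], [8]].

So P = [[1, 2, 4, 8], [3, 6], [5], [7]], Q = [[1, 2, 3, 4], [5, 7], [6], [8]].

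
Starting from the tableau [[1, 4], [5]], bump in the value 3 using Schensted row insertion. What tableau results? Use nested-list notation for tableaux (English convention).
[[1, 3], [4], [5]]

In row 1, 3 replaces 4 (the leftmost entry greater than 3); 4 is bumped to row 2. In row 2, 4 replaces 5 (the leftmost entry greater than 4); 5 is bumped to row 3. 5 starts a new row 3. The new tableau is [[1, 3], [4], [5]].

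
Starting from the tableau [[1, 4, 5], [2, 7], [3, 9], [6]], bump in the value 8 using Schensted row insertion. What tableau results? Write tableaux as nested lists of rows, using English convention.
8 is larger than every entry of row 1, so it is appended to row 1. The new tableau is [[1, 4, 5, 8], [2, 7], [3, 9], [6]].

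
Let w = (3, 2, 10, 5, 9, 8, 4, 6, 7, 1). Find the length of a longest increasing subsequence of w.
4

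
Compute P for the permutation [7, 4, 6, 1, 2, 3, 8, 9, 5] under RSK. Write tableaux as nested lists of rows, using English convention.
P = [[1, 2, 3, 5, 9], [4, 6, 8], [7]]

Insert 7: appended to row 1. P = [[7]].
Insert 4: 4 bumps 7 from row 1; 7 starts row 2. P = [[4], [7]].
Insert 6: appended to row 1. P = [[4, 6], [7]].
Insert 1: 1 bumps 4 from row 1; 4 bumps 7 from row 2; 7 starts row 3. P = [[1, 6], [4], [7]].
Insert 2: 2 bumps 6 from row 1; 6 appends to row 2. P = [[1, 2], [4, 6], [7]].
Insert 3: appended to row 1. P = [[1, 2, 3], [4, 6], [7]].
Insert 8: appended to row 1. P = [[1, 2, 3, 8], [4, 6], [7]].
Insert 9: appended to row 1. P = [[1, 2, 3, 8, 9], [4, 6], [7]].
Insert 5: 5 bumps 8 from row 1; 8 appends to row 2. P = [[1, 2, 3, 5, 9], [4, 6, 8], [7]].

So P = [[1, 2, 3, 5, 9], [4, 6, 8], [7]].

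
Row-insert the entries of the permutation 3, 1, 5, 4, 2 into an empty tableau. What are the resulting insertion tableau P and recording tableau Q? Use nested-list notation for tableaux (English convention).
Insert each entry of the permutation into P by Schensted row insertion, recording in Q the position of each new cell.

Insert 3: appended to row 1. P = [[3]], Q = [[1]].
Insert 1: 1 bumps 3 from row 1; 3 starts row 2. P = [[1], [3]], Q = [[1], [2]].
Insert 5: appended to row 1. P = [[1, 5], [3]], Q = [[1, 3], [2]].
Insert 4: 4 bumps 5 from row 1; 5 appends to row 2. P = [[1, 4], [3, 5]], Q = [[1, 3], [2, 4]].
Insert 2: 2 bumps 4 from row 1; 4 bumps 5 from row 2; 5 starts row 3. P = [[1, 2], [3, 4], [5]], Q = [[1, 3], [2, 4], [5]].

So P = [[1, 2], [3, 4], [5]], Q = [[1, 3], [2, 4], [5]].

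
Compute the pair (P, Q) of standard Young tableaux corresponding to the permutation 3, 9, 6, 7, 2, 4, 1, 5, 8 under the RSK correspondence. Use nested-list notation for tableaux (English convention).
P = [[1, 4, 5, 8], [2, 6, 7], [3], [9]], Q = [[1, 2, 4, 9], [3, 6, 8], [5], [7]]

Insert each entry of the permutation into P by Schensted row insertion, recording in Q the position of each new cell.

Insert 3: appended to row 1. P = [[3]].
Insert 9: appended to row 1. P = [[3, 9]].
Insert 6: 6 bumps 9 from row 1; 9 starts row 2. P = [[3, 6], [9]].
Insert 7: appended to row 1. P = [[3, 6, 7], [9]].
Insert 2: 2 bumps 3 from row 1; 3 bumps 9 from row 2; 9 starts row 3. P = [[2, 6, 7], [3], [9]].
Insert 4: 4 bumps 6 from row 1; 6 appends to row 2. P = [[2, 4, 7], [3, 6], [9]].
Insert 1: 1 bumps 2 from row 1; 2 bumps 3 from row 2; 3 bumps 9 from row 3; 9 starts row 4. P = [[1, 4, 7], [2, 6], [3], [9]].
Insert 5: 5 bumps 7 from row 1; 7 appends to row 2. P = [[1, 4, 5], [2, 6, 7], [3], [9]].
Insert 8: appended to row 1. P = [[1, 4, 5, 8], [2, 6, 7], [3], [9]].

So P = [[1, 4, 5, 8], [2, 6, 7], [3], [9]], Q = [[1, 2, 4, 9], [3, 6, 8], [5], [7]].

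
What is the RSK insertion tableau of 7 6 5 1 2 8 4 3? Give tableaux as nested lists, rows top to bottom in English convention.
P = [[1, 2, 3], [4, 8], [5], [6], [7]]

After inserting 7: P = [[7]].
After inserting 6: P = [[6], [7]].
After inserting 5: P = [[5], [6], [7]].
After inserting 1: P = [[1], [5], [6], [7]].
After inserting 2: P = [[1, 2], [5], [6], [7]].
After inserting 8: P = [[1, 2, 8], [5], [6], [7]].
After inserting 4: P = [[1, 2, 4], [5, 8], [6], [7]].
After inserting 3: P = [[1, 2, 3], [4, 8], [5], [6], [7]].

So P = [[1, 2, 3], [4, 8], [5], [6], [7]].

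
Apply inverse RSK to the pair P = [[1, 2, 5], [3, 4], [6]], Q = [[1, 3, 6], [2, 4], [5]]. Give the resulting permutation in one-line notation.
Reverse the RSK construction: for i from n down to 1, find the cell of Q containing i, remove the entry at that cell from P, and reverse-bump it up through P; the value ejected from row 1 is w(i).

Step i=6: Q has 6 at row 1, column 3; remove that cell from P, ejecting 5. So w(6) = 5. P is now [[1, 2], [3, 4], [6]].
Step i=5: Q has 5 at row 3, column 1; remove 6 from row 3 of P and reverse-bump: 6 enters row 2 and ejects 4; 4 enters row 1 and ejects 2. So w(5) = 2. P is now [[1, 4], [3, 6]].
Step i=4: Q has 4 at row 2, column 2; remove 6 from row 2 of P and reverse-bump: 6 enters row 1 and ejects 4. So w(4) = 4. P is now [[1, 6], [3]].
Step i=3: Q has 3 at row 1, column 2; remove that cell from P, ejecting 6. So w(3) = 6. P is now [[1], [3]].
Step i=2: Q has 2 at row 2, column 1; remove 3 from row 2 of P and reverse-bump: 3 enters row 1 and ejects 1. So w(2) = 1. P is now [[3]].
Step i=1: Q has 1 at row 1, column 1; remove that cell from P, ejecting 3. So w(1) = 3. P is now [].

So w = 3 1 6 4 2 5.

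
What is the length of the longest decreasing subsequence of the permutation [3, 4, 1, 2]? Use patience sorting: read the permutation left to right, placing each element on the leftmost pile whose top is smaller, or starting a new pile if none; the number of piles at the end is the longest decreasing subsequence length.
2

3: new pile. tops = [3]
4: onto pile 1 (replacing 3). tops = [4]
1: new pile. tops = [4, 1]
2: onto pile 2 (replacing 1). tops = [4, 2]

2 piles, so the longest decreasing subsequence has length 2.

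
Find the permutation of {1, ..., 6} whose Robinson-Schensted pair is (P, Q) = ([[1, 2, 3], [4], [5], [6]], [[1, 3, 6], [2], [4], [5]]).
Reverse the RSK construction: for i from n down to 1, find the cell of Q containing i, remove the entry at that cell from P, and reverse-bump it up through P; the value ejected from row 1 is w(i).

Step i=6: Q has 6 at row 1, column 3; remove that cell from P, ejecting 3. So w(6) = 3. P is now [[1, 2], [4], [5], [6]].
Step i=5: Q has 5 at row 4, column 1; remove 6 from row 4 of P and reverse-bump: 6 enters row 3 and ejects 5; 5 enters row 2 and ejects 4; 4 enters row 1 and ejects 2. So w(5) = 2. P is now [[1, 4], [5], [6]].
Step i=4: Q has 4 at row 3, column 1; remove 6 from row 3 of P and reverse-bump: 6 enters row 2 and ejects 5; 5 enters row 1 and ejects 4. So w(4) = 4. P is now [[1, 5], [6]].
Step i=3: Q has 3 at row 1, column 2; remove that cell from P, ejecting 5. So w(3) = 5. P is now [[1], [6]].
Step i=2: Q has 2 at row 2, column 1; remove 6 from row 2 of P and reverse-bump: 6 enters row 1 and ejects 1. So w(2) = 1. P is now [[6]].
Step i=1: Q has 1 at row 1, column 1; remove that cell from P, ejecting 6. So w(1) = 6. P is now [].

So w = 6 1 5 4 2 3.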